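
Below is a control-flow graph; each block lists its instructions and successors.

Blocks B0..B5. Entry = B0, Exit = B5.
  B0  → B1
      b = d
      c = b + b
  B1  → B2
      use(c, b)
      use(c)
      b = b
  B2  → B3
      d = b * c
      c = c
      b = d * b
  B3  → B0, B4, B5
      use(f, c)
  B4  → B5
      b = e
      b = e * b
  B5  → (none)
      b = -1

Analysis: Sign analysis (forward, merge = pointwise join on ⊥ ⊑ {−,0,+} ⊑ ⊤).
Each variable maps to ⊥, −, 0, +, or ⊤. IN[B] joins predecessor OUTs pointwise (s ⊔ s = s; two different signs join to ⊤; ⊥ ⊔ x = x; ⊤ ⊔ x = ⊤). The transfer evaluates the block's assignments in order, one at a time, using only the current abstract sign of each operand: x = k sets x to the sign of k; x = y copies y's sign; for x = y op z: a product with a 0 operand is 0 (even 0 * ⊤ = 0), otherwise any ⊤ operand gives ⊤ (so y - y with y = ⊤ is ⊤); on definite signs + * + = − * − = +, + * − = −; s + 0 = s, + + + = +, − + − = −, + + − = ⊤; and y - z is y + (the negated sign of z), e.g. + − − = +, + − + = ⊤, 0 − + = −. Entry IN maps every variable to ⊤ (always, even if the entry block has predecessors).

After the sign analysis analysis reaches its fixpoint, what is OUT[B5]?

Answer: {a: ⊤, b: -, c: ⊤, d: ⊤, e: ⊤, f: ⊤}

Working:
Per-block solution:
  B0: | IN=(all ⊤) | OUT=(all ⊤)
  B1: | IN=(all ⊤) | OUT=(all ⊤)
  B2: | IN=(all ⊤) | OUT=(all ⊤)
  B3: | IN=(all ⊤) | OUT=(all ⊤)
  B4: | IN=(all ⊤) | OUT=(all ⊤)
  B5: | IN=(all ⊤) | OUT={b:-; rest ⊤}

Merge at B5: IN[B5] = OUT[B3] ⊔ OUT[B4] = {a: ⊤, b: ⊤, c: ⊤, d: ⊤, e: ⊤, f: ⊤}
Applying B5's transfer function to that IN value gives OUT[B5] (row B5 above).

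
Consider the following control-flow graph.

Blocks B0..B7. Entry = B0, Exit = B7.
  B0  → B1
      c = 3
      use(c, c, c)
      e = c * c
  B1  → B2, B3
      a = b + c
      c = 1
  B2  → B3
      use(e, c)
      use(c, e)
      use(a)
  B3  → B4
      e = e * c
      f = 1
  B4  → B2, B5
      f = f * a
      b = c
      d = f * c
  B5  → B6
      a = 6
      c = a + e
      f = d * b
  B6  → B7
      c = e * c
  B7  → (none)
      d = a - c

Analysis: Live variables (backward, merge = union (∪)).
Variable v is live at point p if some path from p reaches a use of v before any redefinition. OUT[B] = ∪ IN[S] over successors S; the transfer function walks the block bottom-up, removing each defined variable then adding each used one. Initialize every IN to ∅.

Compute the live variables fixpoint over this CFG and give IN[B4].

Answer: {a, c, e, f}

Working:
Fixpoint table:
  B0: | IN={b} | OUT={b, c, e}
  B1: | IN={b, c, e} | OUT={a, c, e}
  B2: | IN={a, c, e} | OUT={a, c, e}
  B3: | IN={a, c, e} | OUT={a, c, e, f}
  B4: | IN={a, c, e, f} | OUT={a, b, c, d, e}
  B5: | IN={b, d, e} | OUT={a, c, e}
  B6: | IN={a, c, e} | OUT={a, c}
  B7: | IN={a, c} | OUT={}

Merge at B4: OUT[B4] = IN[B2] ⊔ IN[B5] = {a, b, c, d, e}
Applying B4's transfer function to that OUT value gives IN[B4] (row B4 above).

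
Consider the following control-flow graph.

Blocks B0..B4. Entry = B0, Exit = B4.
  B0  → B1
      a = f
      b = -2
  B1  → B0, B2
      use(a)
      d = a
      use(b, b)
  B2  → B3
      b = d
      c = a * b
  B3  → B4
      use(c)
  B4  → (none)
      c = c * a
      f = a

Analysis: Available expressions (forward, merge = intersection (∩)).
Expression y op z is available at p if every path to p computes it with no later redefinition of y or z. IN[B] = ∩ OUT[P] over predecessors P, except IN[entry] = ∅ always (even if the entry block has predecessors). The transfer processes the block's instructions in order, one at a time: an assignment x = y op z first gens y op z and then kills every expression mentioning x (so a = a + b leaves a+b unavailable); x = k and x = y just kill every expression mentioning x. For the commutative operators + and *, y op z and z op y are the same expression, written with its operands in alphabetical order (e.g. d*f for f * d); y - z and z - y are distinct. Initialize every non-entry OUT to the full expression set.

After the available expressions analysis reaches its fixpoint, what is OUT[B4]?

Converged values:
  B0: | IN={} | OUT={}
  B1: | IN={} | OUT={}
  B2: | IN={} | OUT={a*b}
  B3: | IN={a*b} | OUT={a*b}
  B4: | IN={a*b} | OUT={a*b}

Merge at B4: IN[B4] = OUT[B3] = {a*b}
Applying B4's transfer function to that IN value gives OUT[B4] (row B4 above).

Answer: {a*b}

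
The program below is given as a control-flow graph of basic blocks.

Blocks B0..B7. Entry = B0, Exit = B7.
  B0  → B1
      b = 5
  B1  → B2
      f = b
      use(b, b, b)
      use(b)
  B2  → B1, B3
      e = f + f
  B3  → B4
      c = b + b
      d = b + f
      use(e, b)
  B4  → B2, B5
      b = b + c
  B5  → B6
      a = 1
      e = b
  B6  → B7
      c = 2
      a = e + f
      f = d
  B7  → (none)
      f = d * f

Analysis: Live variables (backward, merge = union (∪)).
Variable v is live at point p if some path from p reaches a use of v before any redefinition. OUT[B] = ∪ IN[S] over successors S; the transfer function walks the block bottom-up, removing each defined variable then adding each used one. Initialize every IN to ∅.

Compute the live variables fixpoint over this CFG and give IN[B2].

Answer: {b, f}

Derivation:
Converged values:
  B0:  IN={}  OUT={b}
  B1:  IN={b}  OUT={b, f}
  B2:  IN={b, f}  OUT={b, e, f}
  B3:  IN={b, e, f}  OUT={b, c, d, f}
  B4:  IN={b, c, d, f}  OUT={b, d, f}
  B5:  IN={b, d, f}  OUT={d, e, f}
  B6:  IN={d, e, f}  OUT={d, f}
  B7:  IN={d, f}  OUT={}

Merge at B2: OUT[B2] = IN[B1] ⊔ IN[B3] = {b, e, f}
Applying B2's transfer function to that OUT value gives IN[B2] (row B2 above).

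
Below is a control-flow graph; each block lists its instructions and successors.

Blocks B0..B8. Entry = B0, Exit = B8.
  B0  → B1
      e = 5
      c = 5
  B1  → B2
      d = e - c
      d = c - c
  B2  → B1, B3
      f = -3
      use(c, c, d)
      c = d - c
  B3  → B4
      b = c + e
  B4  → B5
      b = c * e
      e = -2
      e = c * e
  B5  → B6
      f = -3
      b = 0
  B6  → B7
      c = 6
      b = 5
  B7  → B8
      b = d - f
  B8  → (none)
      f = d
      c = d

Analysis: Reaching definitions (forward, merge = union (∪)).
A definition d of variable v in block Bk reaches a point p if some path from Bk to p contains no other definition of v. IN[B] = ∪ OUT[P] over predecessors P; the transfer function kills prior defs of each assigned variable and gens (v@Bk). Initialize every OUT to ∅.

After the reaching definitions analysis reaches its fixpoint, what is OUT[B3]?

Per-block solution:
  B0: | IN={} | OUT={c@B0, e@B0}
  B1: | IN={c@B0, c@B2, d@B1, e@B0, f@B2} | OUT={c@B0, c@B2, d@B1, e@B0, f@B2}
  B2: | IN={c@B0, c@B2, d@B1, e@B0, f@B2} | OUT={c@B2, d@B1, e@B0, f@B2}
  B3: | IN={c@B2, d@B1, e@B0, f@B2} | OUT={b@B3, c@B2, d@B1, e@B0, f@B2}
  B4: | IN={b@B3, c@B2, d@B1, e@B0, f@B2} | OUT={b@B4, c@B2, d@B1, e@B4, f@B2}
  B5: | IN={b@B4, c@B2, d@B1, e@B4, f@B2} | OUT={b@B5, c@B2, d@B1, e@B4, f@B5}
  B6: | IN={b@B5, c@B2, d@B1, e@B4, f@B5} | OUT={b@B6, c@B6, d@B1, e@B4, f@B5}
  B7: | IN={b@B6, c@B6, d@B1, e@B4, f@B5} | OUT={b@B7, c@B6, d@B1, e@B4, f@B5}
  B8: | IN={b@B7, c@B6, d@B1, e@B4, f@B5} | OUT={b@B7, c@B8, d@B1, e@B4, f@B8}

Merge at B3: IN[B3] = OUT[B2] = {c@B2, d@B1, e@B0, f@B2}
Applying B3's transfer function to that IN value gives OUT[B3] (row B3 above).

Answer: {b@B3, c@B2, d@B1, e@B0, f@B2}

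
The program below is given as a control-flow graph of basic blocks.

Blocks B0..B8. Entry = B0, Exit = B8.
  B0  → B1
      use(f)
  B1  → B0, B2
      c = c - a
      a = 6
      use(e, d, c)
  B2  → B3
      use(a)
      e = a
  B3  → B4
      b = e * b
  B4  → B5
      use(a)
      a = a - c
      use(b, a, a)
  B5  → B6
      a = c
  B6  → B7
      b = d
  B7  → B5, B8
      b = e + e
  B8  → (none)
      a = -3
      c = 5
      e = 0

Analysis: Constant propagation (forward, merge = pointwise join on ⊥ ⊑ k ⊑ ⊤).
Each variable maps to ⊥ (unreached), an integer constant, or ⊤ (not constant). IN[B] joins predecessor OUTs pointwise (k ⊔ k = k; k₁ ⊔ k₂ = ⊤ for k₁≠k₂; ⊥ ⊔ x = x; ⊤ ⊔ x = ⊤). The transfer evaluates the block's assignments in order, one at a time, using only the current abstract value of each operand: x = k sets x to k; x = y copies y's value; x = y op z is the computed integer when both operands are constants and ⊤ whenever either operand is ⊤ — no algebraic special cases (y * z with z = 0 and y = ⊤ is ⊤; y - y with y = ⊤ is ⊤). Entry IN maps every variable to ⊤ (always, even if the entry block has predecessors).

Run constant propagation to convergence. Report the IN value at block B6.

Answer: {a: ⊤, b: ⊤, c: ⊤, d: ⊤, e: 6, f: ⊤}

Derivation:
Converged values:
  B0:  IN=(all ⊤)  OUT=(all ⊤)
  B1:  IN=(all ⊤)  OUT={a:6; rest ⊤}
  B2:  IN={a:6; rest ⊤}  OUT={a:6, e:6; rest ⊤}
  B3:  IN={a:6, e:6; rest ⊤}  OUT={a:6, e:6; rest ⊤}
  B4:  IN={a:6, e:6; rest ⊤}  OUT={e:6; rest ⊤}
  B5:  IN={e:6; rest ⊤}  OUT={e:6; rest ⊤}
  B6:  IN={e:6; rest ⊤}  OUT={e:6; rest ⊤}
  B7:  IN={e:6; rest ⊤}  OUT={b:12, e:6; rest ⊤}
  B8:  IN={b:12, e:6; rest ⊤}  OUT={a:-3, b:12, c:5, e:0; rest ⊤}

Merge at B6: IN[B6] = OUT[B5] = {a: ⊤, b: ⊤, c: ⊤, d: ⊤, e: 6, f: ⊤}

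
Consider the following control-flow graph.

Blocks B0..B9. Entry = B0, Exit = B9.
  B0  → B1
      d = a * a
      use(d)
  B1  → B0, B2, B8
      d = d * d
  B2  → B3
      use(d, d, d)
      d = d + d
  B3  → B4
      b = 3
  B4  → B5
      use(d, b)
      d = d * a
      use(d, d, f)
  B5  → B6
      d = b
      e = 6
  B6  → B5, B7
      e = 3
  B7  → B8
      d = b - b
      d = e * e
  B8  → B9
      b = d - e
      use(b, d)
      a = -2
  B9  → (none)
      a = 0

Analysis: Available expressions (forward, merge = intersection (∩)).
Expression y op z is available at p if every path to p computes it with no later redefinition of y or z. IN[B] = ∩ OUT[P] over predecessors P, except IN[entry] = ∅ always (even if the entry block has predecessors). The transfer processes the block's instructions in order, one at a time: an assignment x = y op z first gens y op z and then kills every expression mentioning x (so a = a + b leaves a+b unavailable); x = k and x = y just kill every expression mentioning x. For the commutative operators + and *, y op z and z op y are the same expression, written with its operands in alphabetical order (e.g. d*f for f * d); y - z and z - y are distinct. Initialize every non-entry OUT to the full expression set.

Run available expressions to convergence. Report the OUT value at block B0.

Fixpoint table:
  B0: | IN={} | OUT={a*a}
  B1: | IN={a*a} | OUT={a*a}
  B2: | IN={a*a} | OUT={a*a}
  B3: | IN={a*a} | OUT={a*a}
  B4: | IN={a*a} | OUT={a*a}
  B5: | IN={a*a} | OUT={a*a}
  B6: | IN={a*a} | OUT={a*a}
  B7: | IN={a*a} | OUT={a*a, b-b, e*e}
  B8: | IN={a*a} | OUT={d-e}
  B9: | IN={d-e} | OUT={d-e}

Merge at B0 (entry node, so the boundary value {} is joined with the incoming edge(s)): IN[B0] = {} ∩ OUT[B1] = {}
Applying B0's transfer function to that IN value gives OUT[B0] (row B0 above).

Answer: {a*a}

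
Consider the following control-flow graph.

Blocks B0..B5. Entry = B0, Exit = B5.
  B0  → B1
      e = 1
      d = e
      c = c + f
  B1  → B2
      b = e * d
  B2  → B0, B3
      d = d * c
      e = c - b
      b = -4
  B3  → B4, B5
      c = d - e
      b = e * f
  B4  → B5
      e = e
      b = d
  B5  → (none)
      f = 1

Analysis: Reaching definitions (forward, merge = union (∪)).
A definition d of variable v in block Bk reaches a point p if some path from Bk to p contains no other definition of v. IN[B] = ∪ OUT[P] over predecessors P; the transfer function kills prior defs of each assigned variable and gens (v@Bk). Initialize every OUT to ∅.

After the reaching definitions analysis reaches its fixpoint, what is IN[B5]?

Per-block solution:
  B0:  IN={b@B2, c@B0, d@B2, e@B2}  OUT={b@B2, c@B0, d@B0, e@B0}
  B1:  IN={b@B2, c@B0, d@B0, e@B0}  OUT={b@B1, c@B0, d@B0, e@B0}
  B2:  IN={b@B1, c@B0, d@B0, e@B0}  OUT={b@B2, c@B0, d@B2, e@B2}
  B3:  IN={b@B2, c@B0, d@B2, e@B2}  OUT={b@B3, c@B3, d@B2, e@B2}
  B4:  IN={b@B3, c@B3, d@B2, e@B2}  OUT={b@B4, c@B3, d@B2, e@B4}
  B5:  IN={b@B3, b@B4, c@B3, d@B2, e@B2, e@B4}  OUT={b@B3, b@B4, c@B3, d@B2, e@B2, e@B4, f@B5}

Merge at B5: IN[B5] = OUT[B3] ⊔ OUT[B4] = {b@B3, b@B4, c@B3, d@B2, e@B2, e@B4}

Answer: {b@B3, b@B4, c@B3, d@B2, e@B2, e@B4}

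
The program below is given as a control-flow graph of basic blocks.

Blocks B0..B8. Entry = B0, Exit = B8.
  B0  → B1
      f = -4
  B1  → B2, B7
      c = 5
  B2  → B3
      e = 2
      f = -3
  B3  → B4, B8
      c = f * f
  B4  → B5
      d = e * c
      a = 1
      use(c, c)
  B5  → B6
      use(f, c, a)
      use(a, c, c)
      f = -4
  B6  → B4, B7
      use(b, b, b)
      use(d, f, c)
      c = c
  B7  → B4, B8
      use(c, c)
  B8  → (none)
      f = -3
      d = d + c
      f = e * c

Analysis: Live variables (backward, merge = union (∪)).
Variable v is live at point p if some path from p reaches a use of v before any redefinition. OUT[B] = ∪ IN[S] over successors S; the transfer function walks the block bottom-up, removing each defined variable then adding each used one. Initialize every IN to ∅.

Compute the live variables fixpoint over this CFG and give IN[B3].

Answer: {b, d, e, f}

Derivation:
Fixpoint table:
  B0:   IN={b, d, e}   OUT={b, d, e, f}
  B1:   IN={b, d, e, f}   OUT={b, c, d, e, f}
  B2:   IN={b, d}   OUT={b, d, e, f}
  B3:   IN={b, d, e, f}   OUT={b, c, d, e, f}
  B4:   IN={b, c, e, f}   OUT={a, b, c, d, e, f}
  B5:   IN={a, b, c, d, e, f}   OUT={b, c, d, e, f}
  B6:   IN={b, c, d, e, f}   OUT={b, c, d, e, f}
  B7:   IN={b, c, d, e, f}   OUT={b, c, d, e, f}
  B8:   IN={c, d, e}   OUT={}

Merge at B3: OUT[B3] = IN[B4] ⊔ IN[B8] = {b, c, d, e, f}
Applying B3's transfer function to that OUT value gives IN[B3] (row B3 above).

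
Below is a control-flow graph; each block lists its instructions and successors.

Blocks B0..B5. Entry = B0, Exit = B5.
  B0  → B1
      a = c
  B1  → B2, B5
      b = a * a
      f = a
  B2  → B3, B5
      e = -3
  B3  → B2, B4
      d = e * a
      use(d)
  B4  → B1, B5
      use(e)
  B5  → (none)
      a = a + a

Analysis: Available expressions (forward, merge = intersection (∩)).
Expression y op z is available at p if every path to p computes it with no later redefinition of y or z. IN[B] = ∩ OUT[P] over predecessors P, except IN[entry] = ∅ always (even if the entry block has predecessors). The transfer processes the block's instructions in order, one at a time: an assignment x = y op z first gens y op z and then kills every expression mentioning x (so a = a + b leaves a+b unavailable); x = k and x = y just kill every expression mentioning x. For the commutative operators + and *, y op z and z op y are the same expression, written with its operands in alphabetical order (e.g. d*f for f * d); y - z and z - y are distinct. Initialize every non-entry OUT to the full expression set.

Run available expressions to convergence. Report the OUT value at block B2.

Per-block solution:
  B0:   IN={}   OUT={}
  B1:   IN={}   OUT={a*a}
  B2:   IN={a*a}   OUT={a*a}
  B3:   IN={a*a}   OUT={a*a, a*e}
  B4:   IN={a*a, a*e}   OUT={a*a, a*e}
  B5:   IN={a*a}   OUT={}

Merge at B2: IN[B2] = OUT[B1] ∩ OUT[B3] = {a*a}
Applying B2's transfer function to that IN value gives OUT[B2] (row B2 above).

Answer: {a*a}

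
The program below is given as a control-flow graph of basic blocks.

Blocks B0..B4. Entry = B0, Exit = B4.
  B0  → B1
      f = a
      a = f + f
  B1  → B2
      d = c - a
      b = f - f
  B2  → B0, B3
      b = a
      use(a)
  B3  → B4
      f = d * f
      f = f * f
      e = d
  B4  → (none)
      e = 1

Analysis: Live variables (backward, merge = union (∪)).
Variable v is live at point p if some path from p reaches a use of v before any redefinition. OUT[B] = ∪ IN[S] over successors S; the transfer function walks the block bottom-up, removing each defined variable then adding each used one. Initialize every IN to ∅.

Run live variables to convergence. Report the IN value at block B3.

Per-block solution:
  B0:  IN={a, c}  OUT={a, c, f}
  B1:  IN={a, c, f}  OUT={a, c, d, f}
  B2:  IN={a, c, d, f}  OUT={a, c, d, f}
  B3:  IN={d, f}  OUT={}
  B4:  IN={}  OUT={}

Merge at B3: OUT[B3] = IN[B4] = {}
Applying B3's transfer function to that OUT value gives IN[B3] (row B3 above).

Answer: {d, f}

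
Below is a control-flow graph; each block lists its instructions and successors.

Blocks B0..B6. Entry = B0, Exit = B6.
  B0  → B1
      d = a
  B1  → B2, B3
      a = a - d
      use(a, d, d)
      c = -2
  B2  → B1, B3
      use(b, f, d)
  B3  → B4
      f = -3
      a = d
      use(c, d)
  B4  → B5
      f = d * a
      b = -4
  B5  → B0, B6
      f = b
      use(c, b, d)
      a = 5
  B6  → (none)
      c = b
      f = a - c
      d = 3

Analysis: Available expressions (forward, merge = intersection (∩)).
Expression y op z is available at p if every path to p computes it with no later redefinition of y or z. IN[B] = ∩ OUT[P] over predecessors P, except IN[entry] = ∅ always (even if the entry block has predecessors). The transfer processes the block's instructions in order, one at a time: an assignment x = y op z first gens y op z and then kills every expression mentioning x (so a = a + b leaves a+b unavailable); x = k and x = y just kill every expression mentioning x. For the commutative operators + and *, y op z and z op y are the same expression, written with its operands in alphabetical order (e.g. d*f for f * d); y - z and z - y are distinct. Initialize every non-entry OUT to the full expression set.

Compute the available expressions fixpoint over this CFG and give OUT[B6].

Fixpoint table:
  B0:   IN={}   OUT={}
  B1:   IN={}   OUT={}
  B2:   IN={}   OUT={}
  B3:   IN={}   OUT={}
  B4:   IN={}   OUT={a*d}
  B5:   IN={a*d}   OUT={}
  B6:   IN={}   OUT={a-c}

Merge at B6: IN[B6] = OUT[B5] = {}
Applying B6's transfer function to that IN value gives OUT[B6] (row B6 above).

Answer: {a-c}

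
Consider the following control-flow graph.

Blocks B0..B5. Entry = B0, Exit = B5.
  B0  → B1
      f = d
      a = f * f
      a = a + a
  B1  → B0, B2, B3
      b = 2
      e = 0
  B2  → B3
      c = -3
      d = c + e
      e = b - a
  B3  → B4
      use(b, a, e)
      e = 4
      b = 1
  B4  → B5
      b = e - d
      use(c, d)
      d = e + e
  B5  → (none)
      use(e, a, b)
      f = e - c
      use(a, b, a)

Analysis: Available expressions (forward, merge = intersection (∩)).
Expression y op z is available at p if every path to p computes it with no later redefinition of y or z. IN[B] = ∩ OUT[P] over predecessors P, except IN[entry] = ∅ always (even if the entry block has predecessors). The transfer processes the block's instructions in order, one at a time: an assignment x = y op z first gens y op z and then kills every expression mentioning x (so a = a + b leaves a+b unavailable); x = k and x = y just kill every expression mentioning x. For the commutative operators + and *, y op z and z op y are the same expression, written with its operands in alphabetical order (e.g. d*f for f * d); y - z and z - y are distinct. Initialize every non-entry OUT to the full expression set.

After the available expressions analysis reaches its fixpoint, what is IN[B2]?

Converged values:
  B0:   IN={}   OUT={f*f}
  B1:   IN={f*f}   OUT={f*f}
  B2:   IN={f*f}   OUT={b-a, f*f}
  B3:   IN={f*f}   OUT={f*f}
  B4:   IN={f*f}   OUT={e+e, f*f}
  B5:   IN={e+e, f*f}   OUT={e+e, e-c}

Merge at B2: IN[B2] = OUT[B1] = {f*f}

Answer: {f*f}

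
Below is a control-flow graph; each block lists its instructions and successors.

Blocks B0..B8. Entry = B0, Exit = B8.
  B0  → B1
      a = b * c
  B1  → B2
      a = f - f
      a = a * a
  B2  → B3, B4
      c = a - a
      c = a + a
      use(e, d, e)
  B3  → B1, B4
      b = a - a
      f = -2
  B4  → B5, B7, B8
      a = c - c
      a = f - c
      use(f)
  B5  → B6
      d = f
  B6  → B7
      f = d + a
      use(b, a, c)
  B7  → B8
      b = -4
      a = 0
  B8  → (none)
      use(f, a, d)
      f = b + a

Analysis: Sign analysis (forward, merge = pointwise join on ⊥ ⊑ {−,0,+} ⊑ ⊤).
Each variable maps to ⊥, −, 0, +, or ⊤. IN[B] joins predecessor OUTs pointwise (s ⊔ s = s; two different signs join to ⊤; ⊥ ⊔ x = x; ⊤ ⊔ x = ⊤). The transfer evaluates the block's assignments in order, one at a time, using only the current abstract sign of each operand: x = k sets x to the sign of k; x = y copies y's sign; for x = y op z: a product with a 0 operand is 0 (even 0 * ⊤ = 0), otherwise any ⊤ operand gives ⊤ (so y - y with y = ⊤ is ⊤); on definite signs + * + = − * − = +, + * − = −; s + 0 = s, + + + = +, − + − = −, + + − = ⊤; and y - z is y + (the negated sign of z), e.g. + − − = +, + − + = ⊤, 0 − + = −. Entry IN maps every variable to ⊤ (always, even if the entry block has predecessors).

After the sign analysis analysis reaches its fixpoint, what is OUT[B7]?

Answer: {a: 0, b: -, c: ⊤, d: ⊤, e: ⊤, f: ⊤}

Derivation:
Converged values:
  B0: | IN=(all ⊤) | OUT=(all ⊤)
  B1: | IN=(all ⊤) | OUT=(all ⊤)
  B2: | IN=(all ⊤) | OUT=(all ⊤)
  B3: | IN=(all ⊤) | OUT={f:-; rest ⊤}
  B4: | IN=(all ⊤) | OUT=(all ⊤)
  B5: | IN=(all ⊤) | OUT=(all ⊤)
  B6: | IN=(all ⊤) | OUT=(all ⊤)
  B7: | IN=(all ⊤) | OUT={a:0, b:-; rest ⊤}
  B8: | IN=(all ⊤) | OUT=(all ⊤)

Merge at B7: IN[B7] = OUT[B4] ⊔ OUT[B6] = {a: ⊤, b: ⊤, c: ⊤, d: ⊤, e: ⊤, f: ⊤}
Applying B7's transfer function to that IN value gives OUT[B7] (row B7 above).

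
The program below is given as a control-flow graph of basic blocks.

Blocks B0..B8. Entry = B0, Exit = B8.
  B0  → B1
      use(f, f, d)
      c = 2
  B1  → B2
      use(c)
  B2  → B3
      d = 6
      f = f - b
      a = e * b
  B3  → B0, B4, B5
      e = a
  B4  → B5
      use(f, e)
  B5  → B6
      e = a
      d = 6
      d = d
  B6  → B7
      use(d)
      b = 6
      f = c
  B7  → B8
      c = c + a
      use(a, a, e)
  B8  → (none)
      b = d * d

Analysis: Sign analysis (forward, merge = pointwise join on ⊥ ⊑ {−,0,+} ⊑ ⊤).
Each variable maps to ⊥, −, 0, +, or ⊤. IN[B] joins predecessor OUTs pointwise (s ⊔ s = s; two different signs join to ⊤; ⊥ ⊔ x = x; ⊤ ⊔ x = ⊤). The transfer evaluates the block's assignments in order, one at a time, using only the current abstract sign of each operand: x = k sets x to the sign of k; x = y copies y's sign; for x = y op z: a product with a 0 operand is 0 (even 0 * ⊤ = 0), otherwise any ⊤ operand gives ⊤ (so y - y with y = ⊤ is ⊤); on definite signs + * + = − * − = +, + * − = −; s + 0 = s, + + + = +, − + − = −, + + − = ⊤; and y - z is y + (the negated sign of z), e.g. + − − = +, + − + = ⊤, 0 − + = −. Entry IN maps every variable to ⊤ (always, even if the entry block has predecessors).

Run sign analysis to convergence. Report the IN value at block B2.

Answer: {a: ⊤, b: ⊤, c: +, d: ⊤, e: ⊤, f: ⊤}

Derivation:
Converged values:
  B0:  IN=(all ⊤)  OUT={c:+; rest ⊤}
  B1:  IN={c:+; rest ⊤}  OUT={c:+; rest ⊤}
  B2:  IN={c:+; rest ⊤}  OUT={c:+, d:+; rest ⊤}
  B3:  IN={c:+, d:+; rest ⊤}  OUT={c:+, d:+; rest ⊤}
  B4:  IN={c:+, d:+; rest ⊤}  OUT={c:+, d:+; rest ⊤}
  B5:  IN={c:+, d:+; rest ⊤}  OUT={c:+, d:+; rest ⊤}
  B6:  IN={c:+, d:+; rest ⊤}  OUT={b:+, c:+, d:+, f:+; rest ⊤}
  B7:  IN={b:+, c:+, d:+, f:+; rest ⊤}  OUT={b:+, d:+, f:+; rest ⊤}
  B8:  IN={b:+, d:+, f:+; rest ⊤}  OUT={b:+, d:+, f:+; rest ⊤}

Merge at B2: IN[B2] = OUT[B1] = {a: ⊤, b: ⊤, c: +, d: ⊤, e: ⊤, f: ⊤}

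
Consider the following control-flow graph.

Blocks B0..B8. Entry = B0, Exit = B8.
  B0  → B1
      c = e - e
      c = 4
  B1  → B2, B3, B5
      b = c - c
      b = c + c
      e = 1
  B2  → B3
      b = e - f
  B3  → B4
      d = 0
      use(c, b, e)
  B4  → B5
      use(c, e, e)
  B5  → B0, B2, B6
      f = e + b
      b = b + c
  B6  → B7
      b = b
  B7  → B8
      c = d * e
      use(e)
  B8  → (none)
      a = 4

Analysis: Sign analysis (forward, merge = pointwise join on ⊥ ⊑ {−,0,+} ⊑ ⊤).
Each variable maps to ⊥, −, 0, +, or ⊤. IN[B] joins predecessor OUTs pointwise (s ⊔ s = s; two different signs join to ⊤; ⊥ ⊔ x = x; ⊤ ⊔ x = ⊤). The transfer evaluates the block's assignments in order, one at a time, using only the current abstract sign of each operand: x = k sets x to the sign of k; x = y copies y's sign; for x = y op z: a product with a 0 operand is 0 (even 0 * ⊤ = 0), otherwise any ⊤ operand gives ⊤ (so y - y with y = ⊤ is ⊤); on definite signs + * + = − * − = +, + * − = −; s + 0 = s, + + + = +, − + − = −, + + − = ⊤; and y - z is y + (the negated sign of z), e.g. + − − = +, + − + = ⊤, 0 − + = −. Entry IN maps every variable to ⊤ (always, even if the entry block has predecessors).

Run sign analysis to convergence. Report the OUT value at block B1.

Answer: {a: ⊤, b: +, c: +, d: ⊤, e: +, f: ⊤}

Working:
Fixpoint table:
  B0:  IN=(all ⊤)  OUT={c:+; rest ⊤}
  B1:  IN={c:+; rest ⊤}  OUT={b:+, c:+, e:+; rest ⊤}
  B2:  IN={c:+, e:+; rest ⊤}  OUT={c:+, e:+; rest ⊤}
  B3:  IN={c:+, e:+; rest ⊤}  OUT={c:+, d:0, e:+; rest ⊤}
  B4:  IN={c:+, d:0, e:+; rest ⊤}  OUT={c:+, d:0, e:+; rest ⊤}
  B5:  IN={c:+, e:+; rest ⊤}  OUT={c:+, e:+; rest ⊤}
  B6:  IN={c:+, e:+; rest ⊤}  OUT={c:+, e:+; rest ⊤}
  B7:  IN={c:+, e:+; rest ⊤}  OUT={e:+; rest ⊤}
  B8:  IN={e:+; rest ⊤}  OUT={a:+, e:+; rest ⊤}

Merge at B1: IN[B1] = OUT[B0] = {a: ⊤, b: ⊤, c: +, d: ⊤, e: ⊤, f: ⊤}
Applying B1's transfer function to that IN value gives OUT[B1] (row B1 above).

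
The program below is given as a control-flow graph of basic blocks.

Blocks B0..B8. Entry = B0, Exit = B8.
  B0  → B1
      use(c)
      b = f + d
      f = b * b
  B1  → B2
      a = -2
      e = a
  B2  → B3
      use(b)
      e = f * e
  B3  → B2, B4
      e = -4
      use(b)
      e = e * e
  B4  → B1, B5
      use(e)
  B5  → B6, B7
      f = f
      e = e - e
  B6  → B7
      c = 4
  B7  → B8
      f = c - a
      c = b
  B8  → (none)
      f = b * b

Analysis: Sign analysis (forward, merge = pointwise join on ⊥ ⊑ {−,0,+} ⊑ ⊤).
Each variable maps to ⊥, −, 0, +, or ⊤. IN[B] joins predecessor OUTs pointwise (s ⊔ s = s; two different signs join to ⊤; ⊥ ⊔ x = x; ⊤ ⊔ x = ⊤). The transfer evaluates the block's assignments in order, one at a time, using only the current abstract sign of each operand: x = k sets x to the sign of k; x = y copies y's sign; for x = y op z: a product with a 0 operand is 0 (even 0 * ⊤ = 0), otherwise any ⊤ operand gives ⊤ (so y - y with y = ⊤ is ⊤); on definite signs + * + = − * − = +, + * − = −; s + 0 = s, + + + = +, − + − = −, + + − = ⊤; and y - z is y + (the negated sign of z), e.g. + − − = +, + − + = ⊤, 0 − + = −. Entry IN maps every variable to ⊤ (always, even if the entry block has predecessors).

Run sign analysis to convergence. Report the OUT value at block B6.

Converged values:
  B0:  IN=(all ⊤)  OUT=(all ⊤)
  B1:  IN=(all ⊤)  OUT={a:-, e:-; rest ⊤}
  B2:  IN={a:-; rest ⊤}  OUT={a:-; rest ⊤}
  B3:  IN={a:-; rest ⊤}  OUT={a:-, e:+; rest ⊤}
  B4:  IN={a:-, e:+; rest ⊤}  OUT={a:-, e:+; rest ⊤}
  B5:  IN={a:-, e:+; rest ⊤}  OUT={a:-; rest ⊤}
  B6:  IN={a:-; rest ⊤}  OUT={a:-, c:+; rest ⊤}
  B7:  IN={a:-; rest ⊤}  OUT={a:-; rest ⊤}
  B8:  IN={a:-; rest ⊤}  OUT={a:-; rest ⊤}

Merge at B6: IN[B6] = OUT[B5] = {a: -, b: ⊤, c: ⊤, d: ⊤, e: ⊤, f: ⊤}
Applying B6's transfer function to that IN value gives OUT[B6] (row B6 above).

Answer: {a: -, b: ⊤, c: +, d: ⊤, e: ⊤, f: ⊤}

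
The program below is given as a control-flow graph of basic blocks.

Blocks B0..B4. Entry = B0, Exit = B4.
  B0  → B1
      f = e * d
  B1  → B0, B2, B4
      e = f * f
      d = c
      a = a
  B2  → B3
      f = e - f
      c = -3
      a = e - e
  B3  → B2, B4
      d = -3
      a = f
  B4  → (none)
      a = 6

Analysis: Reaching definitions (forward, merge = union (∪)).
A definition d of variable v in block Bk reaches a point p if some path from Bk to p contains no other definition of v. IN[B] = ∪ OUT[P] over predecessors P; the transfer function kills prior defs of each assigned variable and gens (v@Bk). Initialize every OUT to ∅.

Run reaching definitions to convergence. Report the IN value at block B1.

Answer: {a@B1, d@B1, e@B1, f@B0}

Derivation:
Converged values:
  B0:  IN={a@B1, d@B1, e@B1, f@B0}  OUT={a@B1, d@B1, e@B1, f@B0}
  B1:  IN={a@B1, d@B1, e@B1, f@B0}  OUT={a@B1, d@B1, e@B1, f@B0}
  B2:  IN={a@B1, a@B3, c@B2, d@B1, d@B3, e@B1, f@B0, f@B2}  OUT={a@B2, c@B2, d@B1, d@B3, e@B1, f@B2}
  B3:  IN={a@B2, c@B2, d@B1, d@B3, e@B1, f@B2}  OUT={a@B3, c@B2, d@B3, e@B1, f@B2}
  B4:  IN={a@B1, a@B3, c@B2, d@B1, d@B3, e@B1, f@B0, f@B2}  OUT={a@B4, c@B2, d@B1, d@B3, e@B1, f@B0, f@B2}

Merge at B1: IN[B1] = OUT[B0] = {a@B1, d@B1, e@B1, f@B0}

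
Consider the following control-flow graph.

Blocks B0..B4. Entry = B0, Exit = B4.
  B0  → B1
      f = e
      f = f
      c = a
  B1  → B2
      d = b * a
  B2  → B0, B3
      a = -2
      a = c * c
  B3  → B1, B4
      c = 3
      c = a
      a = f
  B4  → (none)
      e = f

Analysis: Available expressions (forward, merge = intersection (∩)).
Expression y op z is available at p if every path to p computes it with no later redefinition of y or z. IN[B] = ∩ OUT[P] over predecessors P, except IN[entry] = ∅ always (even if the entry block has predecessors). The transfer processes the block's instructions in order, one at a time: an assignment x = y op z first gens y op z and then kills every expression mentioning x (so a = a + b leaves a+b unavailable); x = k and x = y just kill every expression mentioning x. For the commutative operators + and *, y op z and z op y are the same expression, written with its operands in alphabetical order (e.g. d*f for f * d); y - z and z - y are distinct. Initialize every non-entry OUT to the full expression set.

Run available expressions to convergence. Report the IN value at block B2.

Fixpoint table:
  B0:   IN={}   OUT={}
  B1:   IN={}   OUT={a*b}
  B2:   IN={a*b}   OUT={c*c}
  B3:   IN={c*c}   OUT={}
  B4:   IN={}   OUT={}

Merge at B2: IN[B2] = OUT[B1] = {a*b}

Answer: {a*b}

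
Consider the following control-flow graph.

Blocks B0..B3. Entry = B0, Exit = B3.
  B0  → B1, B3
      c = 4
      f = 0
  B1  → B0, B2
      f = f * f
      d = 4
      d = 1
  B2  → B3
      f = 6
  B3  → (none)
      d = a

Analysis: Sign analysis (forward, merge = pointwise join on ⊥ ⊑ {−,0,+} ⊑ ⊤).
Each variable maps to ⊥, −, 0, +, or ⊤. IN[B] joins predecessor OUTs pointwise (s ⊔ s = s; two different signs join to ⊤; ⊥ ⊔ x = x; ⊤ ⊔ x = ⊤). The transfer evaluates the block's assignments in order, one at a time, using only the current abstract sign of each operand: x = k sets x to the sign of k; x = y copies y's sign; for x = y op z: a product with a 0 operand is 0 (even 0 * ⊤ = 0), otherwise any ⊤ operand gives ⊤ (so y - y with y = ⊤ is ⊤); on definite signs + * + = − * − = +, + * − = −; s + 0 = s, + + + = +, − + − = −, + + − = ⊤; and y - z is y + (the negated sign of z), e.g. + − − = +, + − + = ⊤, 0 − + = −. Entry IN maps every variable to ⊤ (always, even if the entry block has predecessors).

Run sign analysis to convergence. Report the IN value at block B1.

Answer: {a: ⊤, b: ⊤, c: +, d: ⊤, e: ⊤, f: 0}

Derivation:
Fixpoint table:
  B0:  IN=(all ⊤)  OUT={c:+, f:0; rest ⊤}
  B1:  IN={c:+, f:0; rest ⊤}  OUT={c:+, d:+, f:0; rest ⊤}
  B2:  IN={c:+, d:+, f:0; rest ⊤}  OUT={c:+, d:+, f:+; rest ⊤}
  B3:  IN={c:+; rest ⊤}  OUT={c:+; rest ⊤}

Merge at B1: IN[B1] = OUT[B0] = {a: ⊤, b: ⊤, c: +, d: ⊤, e: ⊤, f: 0}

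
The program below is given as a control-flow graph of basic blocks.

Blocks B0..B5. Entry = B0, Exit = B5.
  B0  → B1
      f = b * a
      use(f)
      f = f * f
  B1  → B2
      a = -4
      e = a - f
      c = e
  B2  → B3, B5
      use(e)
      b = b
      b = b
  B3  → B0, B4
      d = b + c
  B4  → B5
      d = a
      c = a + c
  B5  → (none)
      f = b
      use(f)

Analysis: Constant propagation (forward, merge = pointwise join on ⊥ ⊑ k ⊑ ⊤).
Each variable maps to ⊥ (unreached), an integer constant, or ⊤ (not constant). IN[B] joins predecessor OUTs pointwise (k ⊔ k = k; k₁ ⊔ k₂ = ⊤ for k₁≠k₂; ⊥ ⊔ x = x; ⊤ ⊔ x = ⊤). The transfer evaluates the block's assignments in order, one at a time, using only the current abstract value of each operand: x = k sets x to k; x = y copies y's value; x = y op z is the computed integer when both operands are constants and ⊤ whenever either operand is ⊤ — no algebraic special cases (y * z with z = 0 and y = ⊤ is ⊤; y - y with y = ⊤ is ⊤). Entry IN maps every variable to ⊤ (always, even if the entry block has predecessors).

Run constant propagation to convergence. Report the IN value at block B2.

Answer: {a: -4, b: ⊤, c: ⊤, d: ⊤, e: ⊤, f: ⊤}

Derivation:
Fixpoint table:
  B0:  IN=(all ⊤)  OUT=(all ⊤)
  B1:  IN=(all ⊤)  OUT={a:-4; rest ⊤}
  B2:  IN={a:-4; rest ⊤}  OUT={a:-4; rest ⊤}
  B3:  IN={a:-4; rest ⊤}  OUT={a:-4; rest ⊤}
  B4:  IN={a:-4; rest ⊤}  OUT={a:-4, d:-4; rest ⊤}
  B5:  IN={a:-4; rest ⊤}  OUT={a:-4; rest ⊤}

Merge at B2: IN[B2] = OUT[B1] = {a: -4, b: ⊤, c: ⊤, d: ⊤, e: ⊤, f: ⊤}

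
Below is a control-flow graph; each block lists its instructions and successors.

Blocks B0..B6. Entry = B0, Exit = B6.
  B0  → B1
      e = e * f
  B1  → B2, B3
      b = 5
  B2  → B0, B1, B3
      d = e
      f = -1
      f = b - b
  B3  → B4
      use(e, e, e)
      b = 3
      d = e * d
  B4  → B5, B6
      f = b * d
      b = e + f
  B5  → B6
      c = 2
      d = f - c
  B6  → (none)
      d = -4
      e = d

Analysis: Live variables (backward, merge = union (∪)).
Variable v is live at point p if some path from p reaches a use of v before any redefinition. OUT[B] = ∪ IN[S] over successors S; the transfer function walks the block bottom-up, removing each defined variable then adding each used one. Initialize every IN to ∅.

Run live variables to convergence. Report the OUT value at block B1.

Answer: {b, d, e}

Derivation:
Fixpoint table:
  B0:  IN={d, e, f}  OUT={d, e}
  B1:  IN={d, e}  OUT={b, d, e}
  B2:  IN={b, e}  OUT={d, e, f}
  B3:  IN={d, e}  OUT={b, d, e}
  B4:  IN={b, d, e}  OUT={f}
  B5:  IN={f}  OUT={}
  B6:  IN={}  OUT={}

Merge at B1: OUT[B1] = IN[B2] ⊔ IN[B3] = {b, d, e}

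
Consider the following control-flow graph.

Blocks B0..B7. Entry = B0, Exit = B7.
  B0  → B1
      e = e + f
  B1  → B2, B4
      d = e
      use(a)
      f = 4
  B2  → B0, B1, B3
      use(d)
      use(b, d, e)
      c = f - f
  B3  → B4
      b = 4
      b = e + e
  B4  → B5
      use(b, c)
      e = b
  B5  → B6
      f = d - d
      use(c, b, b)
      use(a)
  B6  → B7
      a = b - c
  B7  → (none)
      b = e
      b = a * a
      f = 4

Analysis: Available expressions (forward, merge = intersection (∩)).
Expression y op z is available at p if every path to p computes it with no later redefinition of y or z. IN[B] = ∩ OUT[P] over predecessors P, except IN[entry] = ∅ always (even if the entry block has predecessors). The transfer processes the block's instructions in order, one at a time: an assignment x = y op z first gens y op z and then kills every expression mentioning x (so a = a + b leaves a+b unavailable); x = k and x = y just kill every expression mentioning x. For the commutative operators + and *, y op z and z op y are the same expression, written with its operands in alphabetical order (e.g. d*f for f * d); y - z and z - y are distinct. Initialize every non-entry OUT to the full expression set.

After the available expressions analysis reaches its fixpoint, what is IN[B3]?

Per-block solution:
  B0: | IN={} | OUT={}
  B1: | IN={} | OUT={}
  B2: | IN={} | OUT={f-f}
  B3: | IN={f-f} | OUT={e+e, f-f}
  B4: | IN={} | OUT={}
  B5: | IN={} | OUT={d-d}
  B6: | IN={d-d} | OUT={b-c, d-d}
  B7: | IN={b-c, d-d} | OUT={a*a, d-d}

Merge at B3: IN[B3] = OUT[B2] = {f-f}

Answer: {f-f}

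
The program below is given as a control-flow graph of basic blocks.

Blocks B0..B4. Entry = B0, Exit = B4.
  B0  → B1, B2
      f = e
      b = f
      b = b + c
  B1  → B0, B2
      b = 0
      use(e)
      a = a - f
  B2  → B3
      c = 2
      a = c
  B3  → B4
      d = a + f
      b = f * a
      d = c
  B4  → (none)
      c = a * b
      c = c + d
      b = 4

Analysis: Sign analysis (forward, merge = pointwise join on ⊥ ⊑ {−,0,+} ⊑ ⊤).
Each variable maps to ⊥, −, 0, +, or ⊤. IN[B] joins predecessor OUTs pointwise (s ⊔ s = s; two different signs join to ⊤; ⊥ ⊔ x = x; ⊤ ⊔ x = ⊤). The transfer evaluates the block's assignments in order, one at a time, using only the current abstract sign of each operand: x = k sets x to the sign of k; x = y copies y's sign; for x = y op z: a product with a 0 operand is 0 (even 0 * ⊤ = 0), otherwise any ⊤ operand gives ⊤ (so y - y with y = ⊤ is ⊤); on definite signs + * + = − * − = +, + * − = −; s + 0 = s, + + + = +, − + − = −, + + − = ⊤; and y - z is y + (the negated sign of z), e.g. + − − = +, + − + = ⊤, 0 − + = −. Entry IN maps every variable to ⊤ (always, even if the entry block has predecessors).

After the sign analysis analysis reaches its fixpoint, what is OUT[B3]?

Answer: {a: +, b: ⊤, c: +, d: +, e: ⊤, f: ⊤}

Trace:
Converged values:
  B0: | IN=(all ⊤) | OUT=(all ⊤)
  B1: | IN=(all ⊤) | OUT={b:0; rest ⊤}
  B2: | IN=(all ⊤) | OUT={a:+, c:+; rest ⊤}
  B3: | IN={a:+, c:+; rest ⊤} | OUT={a:+, c:+, d:+; rest ⊤}
  B4: | IN={a:+, c:+, d:+; rest ⊤} | OUT={a:+, b:+, d:+; rest ⊤}

Merge at B3: IN[B3] = OUT[B2] = {a: +, b: ⊤, c: +, d: ⊤, e: ⊤, f: ⊤}
Applying B3's transfer function to that IN value gives OUT[B3] (row B3 above).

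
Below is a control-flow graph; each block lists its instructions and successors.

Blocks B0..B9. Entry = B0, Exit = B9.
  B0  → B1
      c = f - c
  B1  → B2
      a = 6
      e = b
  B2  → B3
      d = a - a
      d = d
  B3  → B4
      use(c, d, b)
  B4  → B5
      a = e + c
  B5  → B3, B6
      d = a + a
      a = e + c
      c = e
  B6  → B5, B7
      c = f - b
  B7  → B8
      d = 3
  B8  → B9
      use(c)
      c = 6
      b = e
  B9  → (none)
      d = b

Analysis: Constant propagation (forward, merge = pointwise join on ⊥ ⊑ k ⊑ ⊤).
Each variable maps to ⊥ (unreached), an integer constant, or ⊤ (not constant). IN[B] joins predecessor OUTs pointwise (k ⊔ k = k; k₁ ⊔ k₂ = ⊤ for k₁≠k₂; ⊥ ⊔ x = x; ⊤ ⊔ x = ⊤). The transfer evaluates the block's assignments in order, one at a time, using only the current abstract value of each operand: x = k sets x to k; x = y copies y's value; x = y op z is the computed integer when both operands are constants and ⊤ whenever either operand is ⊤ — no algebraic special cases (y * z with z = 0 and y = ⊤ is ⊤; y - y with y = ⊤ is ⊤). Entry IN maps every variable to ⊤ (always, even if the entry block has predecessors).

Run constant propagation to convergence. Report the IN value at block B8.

Answer: {a: ⊤, b: ⊤, c: ⊤, d: 3, e: ⊤, f: ⊤}

Trace:
Per-block solution:
  B0: | IN=(all ⊤) | OUT=(all ⊤)
  B1: | IN=(all ⊤) | OUT={a:6; rest ⊤}
  B2: | IN={a:6; rest ⊤} | OUT={a:6, d:0; rest ⊤}
  B3: | IN=(all ⊤) | OUT=(all ⊤)
  B4: | IN=(all ⊤) | OUT=(all ⊤)
  B5: | IN=(all ⊤) | OUT=(all ⊤)
  B6: | IN=(all ⊤) | OUT=(all ⊤)
  B7: | IN=(all ⊤) | OUT={d:3; rest ⊤}
  B8: | IN={d:3; rest ⊤} | OUT={c:6, d:3; rest ⊤}
  B9: | IN={c:6, d:3; rest ⊤} | OUT={c:6; rest ⊤}

Merge at B8: IN[B8] = OUT[B7] = {a: ⊤, b: ⊤, c: ⊤, d: 3, e: ⊤, f: ⊤}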